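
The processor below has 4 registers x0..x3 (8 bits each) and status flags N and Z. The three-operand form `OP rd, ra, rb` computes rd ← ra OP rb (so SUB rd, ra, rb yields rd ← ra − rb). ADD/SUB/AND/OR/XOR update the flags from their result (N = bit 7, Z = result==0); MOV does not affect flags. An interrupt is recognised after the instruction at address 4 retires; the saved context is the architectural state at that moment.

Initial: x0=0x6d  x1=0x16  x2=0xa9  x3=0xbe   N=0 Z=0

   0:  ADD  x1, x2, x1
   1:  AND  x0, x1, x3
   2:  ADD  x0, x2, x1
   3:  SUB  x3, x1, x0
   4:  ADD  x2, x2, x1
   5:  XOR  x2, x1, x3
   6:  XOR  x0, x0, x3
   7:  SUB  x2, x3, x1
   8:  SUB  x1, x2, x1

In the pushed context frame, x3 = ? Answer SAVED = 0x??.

SAVED = 0x57

after  0: x0=0x6d x1=0xbf x2=0xa9 x3=0xbe  N=1 Z=0
after  1: x0=0xbe x1=0xbf x2=0xa9 x3=0xbe  N=1 Z=0
after  2: x0=0x68 x1=0xbf x2=0xa9 x3=0xbe  N=0 Z=0
after  3: x0=0x68 x1=0xbf x2=0xa9 x3=0x57  N=0 Z=0
after  4: x0=0x68 x1=0xbf x2=0x68 x3=0x57  N=0 Z=0
-- IRQ taken; context saved, return-PC = 5 --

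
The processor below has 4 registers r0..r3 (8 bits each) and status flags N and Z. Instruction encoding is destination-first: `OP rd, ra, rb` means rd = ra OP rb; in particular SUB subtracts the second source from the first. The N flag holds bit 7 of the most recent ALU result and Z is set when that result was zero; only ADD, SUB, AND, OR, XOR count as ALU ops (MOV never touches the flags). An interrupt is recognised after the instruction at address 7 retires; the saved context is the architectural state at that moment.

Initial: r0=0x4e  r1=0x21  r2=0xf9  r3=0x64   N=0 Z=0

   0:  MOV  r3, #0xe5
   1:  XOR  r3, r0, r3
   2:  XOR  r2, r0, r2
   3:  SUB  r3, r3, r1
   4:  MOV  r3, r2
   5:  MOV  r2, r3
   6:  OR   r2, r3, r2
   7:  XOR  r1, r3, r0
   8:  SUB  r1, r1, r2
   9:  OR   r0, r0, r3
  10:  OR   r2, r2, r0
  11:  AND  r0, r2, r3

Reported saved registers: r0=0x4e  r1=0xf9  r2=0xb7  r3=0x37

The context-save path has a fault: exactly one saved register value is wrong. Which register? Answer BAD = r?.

after  0: r0=0x4e r1=0x21 r2=0xf9 r3=0xe5  N=0 Z=0
after  1: r0=0x4e r1=0x21 r2=0xf9 r3=0xab  N=1 Z=0
after  2: r0=0x4e r1=0x21 r2=0xb7 r3=0xab  N=1 Z=0
after  3: r0=0x4e r1=0x21 r2=0xb7 r3=0x8a  N=1 Z=0
after  4: r0=0x4e r1=0x21 r2=0xb7 r3=0xb7  N=1 Z=0
after  5: r0=0x4e r1=0x21 r2=0xb7 r3=0xb7  N=1 Z=0
after  6: r0=0x4e r1=0x21 r2=0xb7 r3=0xb7  N=1 Z=0
after  7: r0=0x4e r1=0xf9 r2=0xb7 r3=0xb7  N=1 Z=0
-- IRQ taken; context saved, return-PC = 8 --
mismatch: r3: reported 0x37 vs actual 0xb7

BAD = r3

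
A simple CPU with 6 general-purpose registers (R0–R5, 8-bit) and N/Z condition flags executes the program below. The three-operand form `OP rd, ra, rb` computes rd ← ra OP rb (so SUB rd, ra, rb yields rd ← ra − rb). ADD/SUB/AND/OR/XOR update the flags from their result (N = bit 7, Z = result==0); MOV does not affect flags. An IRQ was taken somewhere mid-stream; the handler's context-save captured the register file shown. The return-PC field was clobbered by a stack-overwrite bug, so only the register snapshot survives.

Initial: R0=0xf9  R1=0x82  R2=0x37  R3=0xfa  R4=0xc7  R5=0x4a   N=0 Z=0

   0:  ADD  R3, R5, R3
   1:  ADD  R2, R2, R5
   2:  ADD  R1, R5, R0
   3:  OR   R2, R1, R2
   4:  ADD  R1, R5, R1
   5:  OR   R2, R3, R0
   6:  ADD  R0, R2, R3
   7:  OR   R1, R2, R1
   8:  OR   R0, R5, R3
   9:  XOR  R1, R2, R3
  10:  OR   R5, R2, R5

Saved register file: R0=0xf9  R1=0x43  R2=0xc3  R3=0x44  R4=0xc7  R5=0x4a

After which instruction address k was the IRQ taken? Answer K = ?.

after  0: R0=0xf9 R1=0x82 R2=0x37 R3=0x44 R4=0xc7 R5=0x4a  N=0 Z=0
after  1: R0=0xf9 R1=0x82 R2=0x81 R3=0x44 R4=0xc7 R5=0x4a  N=1 Z=0
after  2: R0=0xf9 R1=0x43 R2=0x81 R3=0x44 R4=0xc7 R5=0x4a  N=0 Z=0
after  3: R0=0xf9 R1=0x43 R2=0xc3 R3=0x44 R4=0xc7 R5=0x4a  N=1 Z=0
-- IRQ taken; context saved, return-PC = 4 --

K = 3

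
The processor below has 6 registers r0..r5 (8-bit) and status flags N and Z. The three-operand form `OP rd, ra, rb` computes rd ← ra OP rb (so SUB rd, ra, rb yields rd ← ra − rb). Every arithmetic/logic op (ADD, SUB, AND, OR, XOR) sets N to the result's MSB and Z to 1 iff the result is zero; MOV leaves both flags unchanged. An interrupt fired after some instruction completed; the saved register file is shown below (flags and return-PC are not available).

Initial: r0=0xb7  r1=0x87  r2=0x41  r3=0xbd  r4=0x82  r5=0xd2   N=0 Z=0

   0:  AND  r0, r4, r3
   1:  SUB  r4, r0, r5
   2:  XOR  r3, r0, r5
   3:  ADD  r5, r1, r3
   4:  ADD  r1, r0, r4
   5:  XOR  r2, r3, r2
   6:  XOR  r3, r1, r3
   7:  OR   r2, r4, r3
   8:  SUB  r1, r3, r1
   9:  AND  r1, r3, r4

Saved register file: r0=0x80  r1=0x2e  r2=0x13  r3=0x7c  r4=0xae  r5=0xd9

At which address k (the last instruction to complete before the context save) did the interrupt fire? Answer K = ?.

after  0: r0=0x80 r1=0x87 r2=0x41 r3=0xbd r4=0x82 r5=0xd2  N=1 Z=0
after  1: r0=0x80 r1=0x87 r2=0x41 r3=0xbd r4=0xae r5=0xd2  N=1 Z=0
after  2: r0=0x80 r1=0x87 r2=0x41 r3=0x52 r4=0xae r5=0xd2  N=0 Z=0
after  3: r0=0x80 r1=0x87 r2=0x41 r3=0x52 r4=0xae r5=0xd9  N=1 Z=0
after  4: r0=0x80 r1=0x2e r2=0x41 r3=0x52 r4=0xae r5=0xd9  N=0 Z=0
after  5: r0=0x80 r1=0x2e r2=0x13 r3=0x52 r4=0xae r5=0xd9  N=0 Z=0
after  6: r0=0x80 r1=0x2e r2=0x13 r3=0x7c r4=0xae r5=0xd9  N=0 Z=0
-- IRQ taken; context saved, return-PC = 7 --

K = 6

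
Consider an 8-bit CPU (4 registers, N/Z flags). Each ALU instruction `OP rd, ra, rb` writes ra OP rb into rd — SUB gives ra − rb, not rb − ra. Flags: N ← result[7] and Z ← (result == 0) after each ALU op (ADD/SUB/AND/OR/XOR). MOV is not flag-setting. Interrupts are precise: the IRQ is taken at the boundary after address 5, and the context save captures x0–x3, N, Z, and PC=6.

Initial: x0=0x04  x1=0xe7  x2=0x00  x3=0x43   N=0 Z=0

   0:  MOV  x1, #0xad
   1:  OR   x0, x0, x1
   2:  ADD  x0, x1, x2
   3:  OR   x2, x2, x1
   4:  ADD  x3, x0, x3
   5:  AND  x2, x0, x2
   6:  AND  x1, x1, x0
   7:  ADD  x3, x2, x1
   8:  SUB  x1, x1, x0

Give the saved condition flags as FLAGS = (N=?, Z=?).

after  0: x0=0x04 x1=0xad x2=0x00 x3=0x43  N=0 Z=0
after  1: x0=0xad x1=0xad x2=0x00 x3=0x43  N=1 Z=0
after  2: x0=0xad x1=0xad x2=0x00 x3=0x43  N=1 Z=0
after  3: x0=0xad x1=0xad x2=0xad x3=0x43  N=1 Z=0
after  4: x0=0xad x1=0xad x2=0xad x3=0xf0  N=1 Z=0
after  5: x0=0xad x1=0xad x2=0xad x3=0xf0  N=1 Z=0
-- IRQ taken; context saved, return-PC = 6 --

FLAGS = (N=1, Z=0)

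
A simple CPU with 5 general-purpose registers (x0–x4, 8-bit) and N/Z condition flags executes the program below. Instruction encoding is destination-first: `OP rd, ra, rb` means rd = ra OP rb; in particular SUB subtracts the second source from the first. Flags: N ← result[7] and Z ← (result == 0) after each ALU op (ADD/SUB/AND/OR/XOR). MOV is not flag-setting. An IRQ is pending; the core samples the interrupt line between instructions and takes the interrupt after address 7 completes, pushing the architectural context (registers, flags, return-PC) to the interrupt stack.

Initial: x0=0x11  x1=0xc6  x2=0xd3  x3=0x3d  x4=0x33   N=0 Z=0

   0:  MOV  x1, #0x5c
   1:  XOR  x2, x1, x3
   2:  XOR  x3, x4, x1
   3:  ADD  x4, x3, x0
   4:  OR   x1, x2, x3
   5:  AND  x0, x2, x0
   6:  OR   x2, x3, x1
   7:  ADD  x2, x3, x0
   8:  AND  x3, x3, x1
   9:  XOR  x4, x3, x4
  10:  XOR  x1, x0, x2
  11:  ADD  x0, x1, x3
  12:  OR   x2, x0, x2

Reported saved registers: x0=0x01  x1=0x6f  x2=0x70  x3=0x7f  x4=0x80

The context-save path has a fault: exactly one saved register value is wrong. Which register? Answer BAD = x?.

after  0: x0=0x11 x1=0x5c x2=0xd3 x3=0x3d x4=0x33  N=0 Z=0
after  1: x0=0x11 x1=0x5c x2=0x61 x3=0x3d x4=0x33  N=0 Z=0
after  2: x0=0x11 x1=0x5c x2=0x61 x3=0x6f x4=0x33  N=0 Z=0
after  3: x0=0x11 x1=0x5c x2=0x61 x3=0x6f x4=0x80  N=1 Z=0
after  4: x0=0x11 x1=0x6f x2=0x61 x3=0x6f x4=0x80  N=0 Z=0
after  5: x0=0x01 x1=0x6f x2=0x61 x3=0x6f x4=0x80  N=0 Z=0
after  6: x0=0x01 x1=0x6f x2=0x6f x3=0x6f x4=0x80  N=0 Z=0
after  7: x0=0x01 x1=0x6f x2=0x70 x3=0x6f x4=0x80  N=0 Z=0
-- IRQ taken; context saved, return-PC = 8 --
mismatch: x3: reported 0x7f vs actual 0x6f

BAD = x3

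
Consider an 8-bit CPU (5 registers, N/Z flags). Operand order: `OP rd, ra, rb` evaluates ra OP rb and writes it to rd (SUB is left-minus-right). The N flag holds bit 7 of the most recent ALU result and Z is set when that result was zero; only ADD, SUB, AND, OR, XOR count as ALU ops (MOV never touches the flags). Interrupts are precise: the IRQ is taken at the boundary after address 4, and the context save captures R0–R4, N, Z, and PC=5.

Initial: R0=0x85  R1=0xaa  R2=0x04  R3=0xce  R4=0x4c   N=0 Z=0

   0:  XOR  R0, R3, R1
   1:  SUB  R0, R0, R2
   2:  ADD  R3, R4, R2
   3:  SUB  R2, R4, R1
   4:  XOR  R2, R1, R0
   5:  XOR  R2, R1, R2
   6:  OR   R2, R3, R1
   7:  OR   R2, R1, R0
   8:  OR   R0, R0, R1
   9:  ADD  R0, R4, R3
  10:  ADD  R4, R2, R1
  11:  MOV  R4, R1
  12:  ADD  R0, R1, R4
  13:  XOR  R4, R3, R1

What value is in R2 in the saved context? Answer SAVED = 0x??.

SAVED = 0xca

after  0: R0=0x64 R1=0xaa R2=0x04 R3=0xce R4=0x4c  N=0 Z=0
after  1: R0=0x60 R1=0xaa R2=0x04 R3=0xce R4=0x4c  N=0 Z=0
after  2: R0=0x60 R1=0xaa R2=0x04 R3=0x50 R4=0x4c  N=0 Z=0
after  3: R0=0x60 R1=0xaa R2=0xa2 R3=0x50 R4=0x4c  N=1 Z=0
after  4: R0=0x60 R1=0xaa R2=0xca R3=0x50 R4=0x4c  N=1 Z=0
-- IRQ taken; context saved, return-PC = 5 --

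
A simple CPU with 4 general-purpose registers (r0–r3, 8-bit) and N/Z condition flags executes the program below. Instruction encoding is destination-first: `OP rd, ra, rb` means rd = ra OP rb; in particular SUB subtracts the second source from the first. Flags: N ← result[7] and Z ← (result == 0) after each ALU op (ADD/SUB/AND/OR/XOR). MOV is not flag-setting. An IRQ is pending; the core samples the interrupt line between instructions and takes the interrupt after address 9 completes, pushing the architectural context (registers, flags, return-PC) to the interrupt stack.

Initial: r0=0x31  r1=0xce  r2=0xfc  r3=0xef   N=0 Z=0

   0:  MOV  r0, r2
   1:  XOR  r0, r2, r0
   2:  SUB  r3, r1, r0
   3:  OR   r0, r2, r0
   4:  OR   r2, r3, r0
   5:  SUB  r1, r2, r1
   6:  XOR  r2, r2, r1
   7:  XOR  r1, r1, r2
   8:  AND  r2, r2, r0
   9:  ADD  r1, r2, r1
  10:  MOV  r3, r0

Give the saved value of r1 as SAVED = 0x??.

after  0: r0=0xfc r1=0xce r2=0xfc r3=0xef  N=0 Z=0
after  1: r0=0x00 r1=0xce r2=0xfc r3=0xef  N=0 Z=1
after  2: r0=0x00 r1=0xce r2=0xfc r3=0xce  N=1 Z=0
after  3: r0=0xfc r1=0xce r2=0xfc r3=0xce  N=1 Z=0
after  4: r0=0xfc r1=0xce r2=0xfe r3=0xce  N=1 Z=0
after  5: r0=0xfc r1=0x30 r2=0xfe r3=0xce  N=0 Z=0
after  6: r0=0xfc r1=0x30 r2=0xce r3=0xce  N=1 Z=0
after  7: r0=0xfc r1=0xfe r2=0xce r3=0xce  N=1 Z=0
after  8: r0=0xfc r1=0xfe r2=0xcc r3=0xce  N=1 Z=0
after  9: r0=0xfc r1=0xca r2=0xcc r3=0xce  N=1 Z=0
-- IRQ taken; context saved, return-PC = 10 --

SAVED = 0xca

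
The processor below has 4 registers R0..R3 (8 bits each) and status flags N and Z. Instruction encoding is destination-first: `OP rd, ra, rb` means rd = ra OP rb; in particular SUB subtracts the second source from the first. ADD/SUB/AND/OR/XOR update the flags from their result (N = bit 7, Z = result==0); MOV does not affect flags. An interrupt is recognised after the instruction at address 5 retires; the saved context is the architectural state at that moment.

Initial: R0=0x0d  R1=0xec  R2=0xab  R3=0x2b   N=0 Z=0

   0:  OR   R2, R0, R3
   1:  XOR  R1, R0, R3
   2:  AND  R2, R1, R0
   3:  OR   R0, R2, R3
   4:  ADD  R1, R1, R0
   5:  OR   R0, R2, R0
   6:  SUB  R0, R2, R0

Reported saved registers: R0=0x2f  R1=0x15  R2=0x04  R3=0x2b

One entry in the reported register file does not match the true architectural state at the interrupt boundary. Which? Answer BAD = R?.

after  0: R0=0x0d R1=0xec R2=0x2f R3=0x2b  N=0 Z=0
after  1: R0=0x0d R1=0x26 R2=0x2f R3=0x2b  N=0 Z=0
after  2: R0=0x0d R1=0x26 R2=0x04 R3=0x2b  N=0 Z=0
after  3: R0=0x2f R1=0x26 R2=0x04 R3=0x2b  N=0 Z=0
after  4: R0=0x2f R1=0x55 R2=0x04 R3=0x2b  N=0 Z=0
after  5: R0=0x2f R1=0x55 R2=0x04 R3=0x2b  N=0 Z=0
-- IRQ taken; context saved, return-PC = 6 --
mismatch: R1: reported 0x15 vs actual 0x55

BAD = R1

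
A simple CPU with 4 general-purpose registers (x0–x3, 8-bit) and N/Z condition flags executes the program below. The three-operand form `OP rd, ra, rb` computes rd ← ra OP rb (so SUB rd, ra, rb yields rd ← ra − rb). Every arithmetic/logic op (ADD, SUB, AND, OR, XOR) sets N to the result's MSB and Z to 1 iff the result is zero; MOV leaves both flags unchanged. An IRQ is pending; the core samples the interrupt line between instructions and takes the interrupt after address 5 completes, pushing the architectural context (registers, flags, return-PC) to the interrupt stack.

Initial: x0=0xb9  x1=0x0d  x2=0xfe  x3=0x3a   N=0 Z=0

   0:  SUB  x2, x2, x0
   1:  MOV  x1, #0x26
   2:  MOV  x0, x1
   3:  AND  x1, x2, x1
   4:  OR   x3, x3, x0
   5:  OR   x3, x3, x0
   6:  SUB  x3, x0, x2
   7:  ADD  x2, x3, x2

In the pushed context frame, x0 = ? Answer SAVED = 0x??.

after  0: x0=0xb9 x1=0x0d x2=0x45 x3=0x3a  N=0 Z=0
after  1: x0=0xb9 x1=0x26 x2=0x45 x3=0x3a  N=0 Z=0
after  2: x0=0x26 x1=0x26 x2=0x45 x3=0x3a  N=0 Z=0
after  3: x0=0x26 x1=0x04 x2=0x45 x3=0x3a  N=0 Z=0
after  4: x0=0x26 x1=0x04 x2=0x45 x3=0x3e  N=0 Z=0
after  5: x0=0x26 x1=0x04 x2=0x45 x3=0x3e  N=0 Z=0
-- IRQ taken; context saved, return-PC = 6 --

SAVED = 0x26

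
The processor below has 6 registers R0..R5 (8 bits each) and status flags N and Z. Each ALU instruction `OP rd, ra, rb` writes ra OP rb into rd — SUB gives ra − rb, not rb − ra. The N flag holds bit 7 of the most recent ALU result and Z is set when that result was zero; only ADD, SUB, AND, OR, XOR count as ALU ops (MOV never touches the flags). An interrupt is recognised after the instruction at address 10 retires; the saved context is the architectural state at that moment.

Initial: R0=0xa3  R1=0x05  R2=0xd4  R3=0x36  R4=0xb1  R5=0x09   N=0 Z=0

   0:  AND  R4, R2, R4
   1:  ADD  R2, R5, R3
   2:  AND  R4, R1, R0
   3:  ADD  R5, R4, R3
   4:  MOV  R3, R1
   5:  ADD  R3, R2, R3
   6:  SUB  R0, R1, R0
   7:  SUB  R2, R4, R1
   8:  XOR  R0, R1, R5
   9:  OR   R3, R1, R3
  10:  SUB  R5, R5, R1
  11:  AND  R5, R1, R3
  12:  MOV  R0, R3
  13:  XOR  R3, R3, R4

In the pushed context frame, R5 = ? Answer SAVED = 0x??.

after  0: R0=0xa3 R1=0x05 R2=0xd4 R3=0x36 R4=0x90 R5=0x09  N=1 Z=0
after  1: R0=0xa3 R1=0x05 R2=0x3f R3=0x36 R4=0x90 R5=0x09  N=0 Z=0
after  2: R0=0xa3 R1=0x05 R2=0x3f R3=0x36 R4=0x01 R5=0x09  N=0 Z=0
after  3: R0=0xa3 R1=0x05 R2=0x3f R3=0x36 R4=0x01 R5=0x37  N=0 Z=0
after  4: R0=0xa3 R1=0x05 R2=0x3f R3=0x05 R4=0x01 R5=0x37  N=0 Z=0
after  5: R0=0xa3 R1=0x05 R2=0x3f R3=0x44 R4=0x01 R5=0x37  N=0 Z=0
after  6: R0=0x62 R1=0x05 R2=0x3f R3=0x44 R4=0x01 R5=0x37  N=0 Z=0
after  7: R0=0x62 R1=0x05 R2=0xfc R3=0x44 R4=0x01 R5=0x37  N=1 Z=0
after  8: R0=0x32 R1=0x05 R2=0xfc R3=0x44 R4=0x01 R5=0x37  N=0 Z=0
after  9: R0=0x32 R1=0x05 R2=0xfc R3=0x45 R4=0x01 R5=0x37  N=0 Z=0
after 10: R0=0x32 R1=0x05 R2=0xfc R3=0x45 R4=0x01 R5=0x32  N=0 Z=0
-- IRQ taken; context saved, return-PC = 11 --

SAVED = 0x32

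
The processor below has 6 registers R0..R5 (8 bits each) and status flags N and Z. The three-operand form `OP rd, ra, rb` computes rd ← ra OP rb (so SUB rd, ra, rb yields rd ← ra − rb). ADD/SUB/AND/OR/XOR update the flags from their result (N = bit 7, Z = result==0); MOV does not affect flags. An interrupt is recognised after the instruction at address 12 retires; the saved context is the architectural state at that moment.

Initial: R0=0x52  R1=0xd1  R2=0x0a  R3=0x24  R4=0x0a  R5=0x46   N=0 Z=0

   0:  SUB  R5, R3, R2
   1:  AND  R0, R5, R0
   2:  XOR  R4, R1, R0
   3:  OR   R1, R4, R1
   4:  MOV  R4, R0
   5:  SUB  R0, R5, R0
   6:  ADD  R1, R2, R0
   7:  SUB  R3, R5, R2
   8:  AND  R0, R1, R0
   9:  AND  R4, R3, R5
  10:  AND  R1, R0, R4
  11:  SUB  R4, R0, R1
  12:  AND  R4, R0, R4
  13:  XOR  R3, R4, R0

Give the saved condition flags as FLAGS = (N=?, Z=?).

after  0: R0=0x52 R1=0xd1 R2=0x0a R3=0x24 R4=0x0a R5=0x1a  N=0 Z=0
after  1: R0=0x12 R1=0xd1 R2=0x0a R3=0x24 R4=0x0a R5=0x1a  N=0 Z=0
after  2: R0=0x12 R1=0xd1 R2=0x0a R3=0x24 R4=0xc3 R5=0x1a  N=1 Z=0
after  3: R0=0x12 R1=0xd3 R2=0x0a R3=0x24 R4=0xc3 R5=0x1a  N=1 Z=0
after  4: R0=0x12 R1=0xd3 R2=0x0a R3=0x24 R4=0x12 R5=0x1a  N=1 Z=0
after  5: R0=0x08 R1=0xd3 R2=0x0a R3=0x24 R4=0x12 R5=0x1a  N=0 Z=0
after  6: R0=0x08 R1=0x12 R2=0x0a R3=0x24 R4=0x12 R5=0x1a  N=0 Z=0
after  7: R0=0x08 R1=0x12 R2=0x0a R3=0x10 R4=0x12 R5=0x1a  N=0 Z=0
after  8: R0=0x00 R1=0x12 R2=0x0a R3=0x10 R4=0x12 R5=0x1a  N=0 Z=1
after  9: R0=0x00 R1=0x12 R2=0x0a R3=0x10 R4=0x10 R5=0x1a  N=0 Z=0
after 10: R0=0x00 R1=0x00 R2=0x0a R3=0x10 R4=0x10 R5=0x1a  N=0 Z=1
after 11: R0=0x00 R1=0x00 R2=0x0a R3=0x10 R4=0x00 R5=0x1a  N=0 Z=1
after 12: R0=0x00 R1=0x00 R2=0x0a R3=0x10 R4=0x00 R5=0x1a  N=0 Z=1
-- IRQ taken; context saved, return-PC = 13 --

FLAGS = (N=0, Z=1)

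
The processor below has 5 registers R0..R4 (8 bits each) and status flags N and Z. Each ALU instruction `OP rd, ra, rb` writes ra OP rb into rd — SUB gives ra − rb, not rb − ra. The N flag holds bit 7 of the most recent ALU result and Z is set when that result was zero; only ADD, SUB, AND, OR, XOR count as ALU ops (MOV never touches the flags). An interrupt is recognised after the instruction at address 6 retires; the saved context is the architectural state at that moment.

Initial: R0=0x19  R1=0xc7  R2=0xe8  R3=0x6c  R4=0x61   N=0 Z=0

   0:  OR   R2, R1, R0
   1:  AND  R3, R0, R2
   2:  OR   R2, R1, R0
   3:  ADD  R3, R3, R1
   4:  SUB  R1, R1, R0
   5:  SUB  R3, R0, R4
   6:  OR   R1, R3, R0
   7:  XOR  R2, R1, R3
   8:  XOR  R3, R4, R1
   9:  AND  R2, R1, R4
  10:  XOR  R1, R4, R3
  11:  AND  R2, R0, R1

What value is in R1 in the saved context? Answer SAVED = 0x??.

after  0: R0=0x19 R1=0xc7 R2=0xdf R3=0x6c R4=0x61  N=1 Z=0
after  1: R0=0x19 R1=0xc7 R2=0xdf R3=0x19 R4=0x61  N=0 Z=0
after  2: R0=0x19 R1=0xc7 R2=0xdf R3=0x19 R4=0x61  N=1 Z=0
after  3: R0=0x19 R1=0xc7 R2=0xdf R3=0xe0 R4=0x61  N=1 Z=0
after  4: R0=0x19 R1=0xae R2=0xdf R3=0xe0 R4=0x61  N=1 Z=0
after  5: R0=0x19 R1=0xae R2=0xdf R3=0xb8 R4=0x61  N=1 Z=0
after  6: R0=0x19 R1=0xb9 R2=0xdf R3=0xb8 R4=0x61  N=1 Z=0
-- IRQ taken; context saved, return-PC = 7 --

SAVED = 0xb9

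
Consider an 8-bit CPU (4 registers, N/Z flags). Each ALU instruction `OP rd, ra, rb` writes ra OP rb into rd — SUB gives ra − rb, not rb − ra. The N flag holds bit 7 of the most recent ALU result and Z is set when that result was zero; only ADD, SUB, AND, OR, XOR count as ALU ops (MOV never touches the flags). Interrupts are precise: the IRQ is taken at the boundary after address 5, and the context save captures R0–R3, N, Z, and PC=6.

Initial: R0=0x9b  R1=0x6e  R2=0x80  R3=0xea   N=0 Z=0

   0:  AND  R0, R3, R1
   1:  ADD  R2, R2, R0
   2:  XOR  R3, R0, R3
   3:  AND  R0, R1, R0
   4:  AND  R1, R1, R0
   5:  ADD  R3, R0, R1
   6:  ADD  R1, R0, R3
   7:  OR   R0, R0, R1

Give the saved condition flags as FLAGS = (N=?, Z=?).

after  0: R0=0x6a R1=0x6e R2=0x80 R3=0xea  N=0 Z=0
after  1: R0=0x6a R1=0x6e R2=0xea R3=0xea  N=1 Z=0
after  2: R0=0x6a R1=0x6e R2=0xea R3=0x80  N=1 Z=0
after  3: R0=0x6a R1=0x6e R2=0xea R3=0x80  N=0 Z=0
after  4: R0=0x6a R1=0x6a R2=0xea R3=0x80  N=0 Z=0
after  5: R0=0x6a R1=0x6a R2=0xea R3=0xd4  N=1 Z=0
-- IRQ taken; context saved, return-PC = 6 --

FLAGS = (N=1, Z=0)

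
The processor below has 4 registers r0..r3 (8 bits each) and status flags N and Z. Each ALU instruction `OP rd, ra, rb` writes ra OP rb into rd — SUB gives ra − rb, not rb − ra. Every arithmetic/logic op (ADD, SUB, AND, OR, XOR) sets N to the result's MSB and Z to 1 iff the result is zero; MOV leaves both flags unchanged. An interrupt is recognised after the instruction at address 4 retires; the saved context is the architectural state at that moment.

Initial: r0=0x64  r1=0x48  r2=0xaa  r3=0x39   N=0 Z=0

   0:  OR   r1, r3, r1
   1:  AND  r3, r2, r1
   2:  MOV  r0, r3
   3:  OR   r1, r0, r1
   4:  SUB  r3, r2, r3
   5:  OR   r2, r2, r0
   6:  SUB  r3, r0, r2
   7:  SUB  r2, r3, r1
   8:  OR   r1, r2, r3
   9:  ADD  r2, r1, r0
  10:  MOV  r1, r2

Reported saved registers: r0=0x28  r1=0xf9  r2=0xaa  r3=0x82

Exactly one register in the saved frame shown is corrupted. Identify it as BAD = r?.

after  0: r0=0x64 r1=0x79 r2=0xaa r3=0x39  N=0 Z=0
after  1: r0=0x64 r1=0x79 r2=0xaa r3=0x28  N=0 Z=0
after  2: r0=0x28 r1=0x79 r2=0xaa r3=0x28  N=0 Z=0
after  3: r0=0x28 r1=0x79 r2=0xaa r3=0x28  N=0 Z=0
after  4: r0=0x28 r1=0x79 r2=0xaa r3=0x82  N=1 Z=0
-- IRQ taken; context saved, return-PC = 5 --
mismatch: r1: reported 0xf9 vs actual 0x79

BAD = r1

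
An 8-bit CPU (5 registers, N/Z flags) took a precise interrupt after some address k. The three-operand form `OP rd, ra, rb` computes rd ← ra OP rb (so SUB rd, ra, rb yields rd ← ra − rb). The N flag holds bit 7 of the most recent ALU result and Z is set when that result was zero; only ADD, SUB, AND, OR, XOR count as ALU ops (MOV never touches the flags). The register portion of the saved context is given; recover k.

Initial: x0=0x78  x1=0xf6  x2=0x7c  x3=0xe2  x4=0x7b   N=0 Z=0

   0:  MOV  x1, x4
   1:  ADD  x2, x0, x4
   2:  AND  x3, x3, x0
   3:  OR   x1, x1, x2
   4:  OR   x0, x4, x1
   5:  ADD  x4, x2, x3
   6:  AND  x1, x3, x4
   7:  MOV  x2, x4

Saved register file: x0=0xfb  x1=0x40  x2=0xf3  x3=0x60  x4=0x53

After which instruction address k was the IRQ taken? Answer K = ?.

K = 6

after  0: x0=0x78 x1=0x7b x2=0x7c x3=0xe2 x4=0x7b  N=0 Z=0
after  1: x0=0x78 x1=0x7b x2=0xf3 x3=0xe2 x4=0x7b  N=1 Z=0
after  2: x0=0x78 x1=0x7b x2=0xf3 x3=0x60 x4=0x7b  N=0 Z=0
after  3: x0=0x78 x1=0xfb x2=0xf3 x3=0x60 x4=0x7b  N=1 Z=0
after  4: x0=0xfb x1=0xfb x2=0xf3 x3=0x60 x4=0x7b  N=1 Z=0
after  5: x0=0xfb x1=0xfb x2=0xf3 x3=0x60 x4=0x53  N=0 Z=0
after  6: x0=0xfb x1=0x40 x2=0xf3 x3=0x60 x4=0x53  N=0 Z=0
-- IRQ taken; context saved, return-PC = 7 --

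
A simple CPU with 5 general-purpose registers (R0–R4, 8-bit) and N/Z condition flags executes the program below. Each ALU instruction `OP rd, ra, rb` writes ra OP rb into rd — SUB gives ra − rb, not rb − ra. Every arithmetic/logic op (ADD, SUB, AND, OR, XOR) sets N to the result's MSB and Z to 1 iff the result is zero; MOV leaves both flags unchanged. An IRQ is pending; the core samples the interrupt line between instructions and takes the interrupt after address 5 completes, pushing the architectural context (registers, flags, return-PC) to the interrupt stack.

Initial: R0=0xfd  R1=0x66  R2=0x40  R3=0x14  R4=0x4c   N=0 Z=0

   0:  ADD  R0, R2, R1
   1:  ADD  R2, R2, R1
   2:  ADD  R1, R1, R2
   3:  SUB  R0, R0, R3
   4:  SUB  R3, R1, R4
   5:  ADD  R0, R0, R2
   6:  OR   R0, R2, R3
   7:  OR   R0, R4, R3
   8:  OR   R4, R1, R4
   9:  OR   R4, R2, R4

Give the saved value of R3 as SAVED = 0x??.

SAVED = 0xc0

after  0: R0=0xa6 R1=0x66 R2=0x40 R3=0x14 R4=0x4c  N=1 Z=0
after  1: R0=0xa6 R1=0x66 R2=0xa6 R3=0x14 R4=0x4c  N=1 Z=0
after  2: R0=0xa6 R1=0x0c R2=0xa6 R3=0x14 R4=0x4c  N=0 Z=0
after  3: R0=0x92 R1=0x0c R2=0xa6 R3=0x14 R4=0x4c  N=1 Z=0
after  4: R0=0x92 R1=0x0c R2=0xa6 R3=0xc0 R4=0x4c  N=1 Z=0
after  5: R0=0x38 R1=0x0c R2=0xa6 R3=0xc0 R4=0x4c  N=0 Z=0
-- IRQ taken; context saved, return-PC = 6 --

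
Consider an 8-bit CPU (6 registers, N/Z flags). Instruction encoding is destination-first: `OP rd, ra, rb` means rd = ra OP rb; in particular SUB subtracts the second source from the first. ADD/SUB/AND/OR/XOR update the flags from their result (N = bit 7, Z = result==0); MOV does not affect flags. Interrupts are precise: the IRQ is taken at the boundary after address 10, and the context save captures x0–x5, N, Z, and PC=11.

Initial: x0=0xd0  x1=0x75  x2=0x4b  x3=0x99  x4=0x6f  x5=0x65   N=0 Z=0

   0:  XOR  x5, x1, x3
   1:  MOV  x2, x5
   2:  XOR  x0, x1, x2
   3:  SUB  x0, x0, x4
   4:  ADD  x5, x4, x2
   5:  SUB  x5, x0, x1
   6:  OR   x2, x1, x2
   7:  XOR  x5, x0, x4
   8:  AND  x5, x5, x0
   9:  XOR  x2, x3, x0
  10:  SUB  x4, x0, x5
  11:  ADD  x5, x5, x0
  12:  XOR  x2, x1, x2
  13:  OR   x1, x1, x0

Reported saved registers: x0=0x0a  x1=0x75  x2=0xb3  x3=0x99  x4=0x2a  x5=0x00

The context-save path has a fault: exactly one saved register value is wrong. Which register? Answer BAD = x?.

BAD = x0

after  0: x0=0xd0 x1=0x75 x2=0x4b x3=0x99 x4=0x6f x5=0xec  N=1 Z=0
after  1: x0=0xd0 x1=0x75 x2=0xec x3=0x99 x4=0x6f x5=0xec  N=1 Z=0
after  2: x0=0x99 x1=0x75 x2=0xec x3=0x99 x4=0x6f x5=0xec  N=1 Z=0
after  3: x0=0x2a x1=0x75 x2=0xec x3=0x99 x4=0x6f x5=0xec  N=0 Z=0
after  4: x0=0x2a x1=0x75 x2=0xec x3=0x99 x4=0x6f x5=0x5b  N=0 Z=0
after  5: x0=0x2a x1=0x75 x2=0xec x3=0x99 x4=0x6f x5=0xb5  N=1 Z=0
after  6: x0=0x2a x1=0x75 x2=0xfd x3=0x99 x4=0x6f x5=0xb5  N=1 Z=0
after  7: x0=0x2a x1=0x75 x2=0xfd x3=0x99 x4=0x6f x5=0x45  N=0 Z=0
after  8: x0=0x2a x1=0x75 x2=0xfd x3=0x99 x4=0x6f x5=0x00  N=0 Z=1
after  9: x0=0x2a x1=0x75 x2=0xb3 x3=0x99 x4=0x6f x5=0x00  N=1 Z=0
after 10: x0=0x2a x1=0x75 x2=0xb3 x3=0x99 x4=0x2a x5=0x00  N=0 Z=0
-- IRQ taken; context saved, return-PC = 11 --
mismatch: x0: reported 0x0a vs actual 0x2a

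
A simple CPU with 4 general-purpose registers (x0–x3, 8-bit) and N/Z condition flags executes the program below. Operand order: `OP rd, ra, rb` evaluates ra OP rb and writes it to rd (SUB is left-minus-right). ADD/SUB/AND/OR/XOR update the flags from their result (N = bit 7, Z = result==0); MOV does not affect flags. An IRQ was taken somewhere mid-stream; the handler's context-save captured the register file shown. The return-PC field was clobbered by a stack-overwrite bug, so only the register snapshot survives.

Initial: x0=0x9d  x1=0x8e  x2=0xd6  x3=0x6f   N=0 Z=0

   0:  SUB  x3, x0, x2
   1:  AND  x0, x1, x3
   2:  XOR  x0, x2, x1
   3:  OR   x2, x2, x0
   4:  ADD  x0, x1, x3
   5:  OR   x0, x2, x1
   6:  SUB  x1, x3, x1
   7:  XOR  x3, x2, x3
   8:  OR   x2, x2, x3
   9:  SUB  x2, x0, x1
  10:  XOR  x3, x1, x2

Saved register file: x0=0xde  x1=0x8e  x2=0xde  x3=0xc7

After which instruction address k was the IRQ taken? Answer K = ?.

after  0: x0=0x9d x1=0x8e x2=0xd6 x3=0xc7  N=1 Z=0
after  1: x0=0x86 x1=0x8e x2=0xd6 x3=0xc7  N=1 Z=0
after  2: x0=0x58 x1=0x8e x2=0xd6 x3=0xc7  N=0 Z=0
after  3: x0=0x58 x1=0x8e x2=0xde x3=0xc7  N=1 Z=0
after  4: x0=0x55 x1=0x8e x2=0xde x3=0xc7  N=0 Z=0
after  5: x0=0xde x1=0x8e x2=0xde x3=0xc7  N=1 Z=0
-- IRQ taken; context saved, return-PC = 6 --

K = 5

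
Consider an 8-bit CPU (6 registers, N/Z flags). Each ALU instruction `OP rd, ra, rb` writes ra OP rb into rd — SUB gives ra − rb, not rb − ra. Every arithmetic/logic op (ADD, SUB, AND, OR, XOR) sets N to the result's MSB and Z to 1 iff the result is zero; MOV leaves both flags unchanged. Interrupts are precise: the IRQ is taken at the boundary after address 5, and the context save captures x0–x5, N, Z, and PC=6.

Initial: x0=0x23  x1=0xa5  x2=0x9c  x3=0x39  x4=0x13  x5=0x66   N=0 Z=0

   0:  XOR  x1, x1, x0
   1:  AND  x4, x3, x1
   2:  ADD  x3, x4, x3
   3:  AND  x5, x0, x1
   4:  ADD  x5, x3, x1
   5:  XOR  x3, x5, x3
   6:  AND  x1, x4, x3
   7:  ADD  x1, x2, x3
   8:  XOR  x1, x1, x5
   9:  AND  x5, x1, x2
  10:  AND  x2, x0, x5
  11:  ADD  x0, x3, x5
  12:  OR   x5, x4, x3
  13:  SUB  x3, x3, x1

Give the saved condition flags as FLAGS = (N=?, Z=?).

after  0: x0=0x23 x1=0x86 x2=0x9c x3=0x39 x4=0x13 x5=0x66  N=1 Z=0
after  1: x0=0x23 x1=0x86 x2=0x9c x3=0x39 x4=0x00 x5=0x66  N=0 Z=1
after  2: x0=0x23 x1=0x86 x2=0x9c x3=0x39 x4=0x00 x5=0x66  N=0 Z=0
after  3: x0=0x23 x1=0x86 x2=0x9c x3=0x39 x4=0x00 x5=0x02  N=0 Z=0
after  4: x0=0x23 x1=0x86 x2=0x9c x3=0x39 x4=0x00 x5=0xbf  N=1 Z=0
after  5: x0=0x23 x1=0x86 x2=0x9c x3=0x86 x4=0x00 x5=0xbf  N=1 Z=0
-- IRQ taken; context saved, return-PC = 6 --

FLAGS = (N=1, Z=0)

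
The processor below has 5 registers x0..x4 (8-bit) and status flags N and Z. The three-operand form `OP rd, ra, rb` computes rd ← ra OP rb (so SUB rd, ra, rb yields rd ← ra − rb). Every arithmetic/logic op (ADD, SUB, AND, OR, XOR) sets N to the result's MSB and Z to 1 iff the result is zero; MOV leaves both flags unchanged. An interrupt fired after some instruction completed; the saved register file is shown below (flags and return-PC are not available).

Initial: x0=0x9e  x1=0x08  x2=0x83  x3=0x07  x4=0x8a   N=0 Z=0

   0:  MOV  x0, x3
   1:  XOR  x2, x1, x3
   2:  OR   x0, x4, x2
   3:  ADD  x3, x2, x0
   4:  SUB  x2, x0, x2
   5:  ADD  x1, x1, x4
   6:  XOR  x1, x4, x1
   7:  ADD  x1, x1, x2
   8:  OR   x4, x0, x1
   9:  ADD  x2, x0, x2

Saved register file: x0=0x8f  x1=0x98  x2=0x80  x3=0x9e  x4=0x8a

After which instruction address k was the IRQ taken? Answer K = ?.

after  0: x0=0x07 x1=0x08 x2=0x83 x3=0x07 x4=0x8a  N=0 Z=0
after  1: x0=0x07 x1=0x08 x2=0x0f x3=0x07 x4=0x8a  N=0 Z=0
after  2: x0=0x8f x1=0x08 x2=0x0f x3=0x07 x4=0x8a  N=1 Z=0
after  3: x0=0x8f x1=0x08 x2=0x0f x3=0x9e x4=0x8a  N=1 Z=0
after  4: x0=0x8f x1=0x08 x2=0x80 x3=0x9e x4=0x8a  N=1 Z=0
after  5: x0=0x8f x1=0x92 x2=0x80 x3=0x9e x4=0x8a  N=1 Z=0
after  6: x0=0x8f x1=0x18 x2=0x80 x3=0x9e x4=0x8a  N=0 Z=0
after  7: x0=0x8f x1=0x98 x2=0x80 x3=0x9e x4=0x8a  N=1 Z=0
-- IRQ taken; context saved, return-PC = 8 --

K = 7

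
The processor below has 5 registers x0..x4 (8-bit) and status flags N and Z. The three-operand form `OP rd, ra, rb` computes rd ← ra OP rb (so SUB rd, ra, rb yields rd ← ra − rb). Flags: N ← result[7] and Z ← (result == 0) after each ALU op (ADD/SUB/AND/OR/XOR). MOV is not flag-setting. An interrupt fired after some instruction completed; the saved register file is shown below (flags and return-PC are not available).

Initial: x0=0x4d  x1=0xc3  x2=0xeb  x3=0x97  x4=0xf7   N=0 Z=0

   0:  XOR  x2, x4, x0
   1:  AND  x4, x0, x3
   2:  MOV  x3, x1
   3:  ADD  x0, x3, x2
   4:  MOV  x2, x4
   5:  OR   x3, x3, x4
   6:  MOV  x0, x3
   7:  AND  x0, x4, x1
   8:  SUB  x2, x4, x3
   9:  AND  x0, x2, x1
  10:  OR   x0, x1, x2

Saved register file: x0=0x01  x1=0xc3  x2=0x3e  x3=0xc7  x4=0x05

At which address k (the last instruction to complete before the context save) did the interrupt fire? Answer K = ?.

K = 8

after  0: x0=0x4d x1=0xc3 x2=0xba x3=0x97 x4=0xf7  N=1 Z=0
after  1: x0=0x4d x1=0xc3 x2=0xba x3=0x97 x4=0x05  N=0 Z=0
after  2: x0=0x4d x1=0xc3 x2=0xba x3=0xc3 x4=0x05  N=0 Z=0
after  3: x0=0x7d x1=0xc3 x2=0xba x3=0xc3 x4=0x05  N=0 Z=0
after  4: x0=0x7d x1=0xc3 x2=0x05 x3=0xc3 x4=0x05  N=0 Z=0
after  5: x0=0x7d x1=0xc3 x2=0x05 x3=0xc7 x4=0x05  N=1 Z=0
after  6: x0=0xc7 x1=0xc3 x2=0x05 x3=0xc7 x4=0x05  N=1 Z=0
after  7: x0=0x01 x1=0xc3 x2=0x05 x3=0xc7 x4=0x05  N=0 Z=0
after  8: x0=0x01 x1=0xc3 x2=0x3e x3=0xc7 x4=0x05  N=0 Z=0
-- IRQ taken; context saved, return-PC = 9 --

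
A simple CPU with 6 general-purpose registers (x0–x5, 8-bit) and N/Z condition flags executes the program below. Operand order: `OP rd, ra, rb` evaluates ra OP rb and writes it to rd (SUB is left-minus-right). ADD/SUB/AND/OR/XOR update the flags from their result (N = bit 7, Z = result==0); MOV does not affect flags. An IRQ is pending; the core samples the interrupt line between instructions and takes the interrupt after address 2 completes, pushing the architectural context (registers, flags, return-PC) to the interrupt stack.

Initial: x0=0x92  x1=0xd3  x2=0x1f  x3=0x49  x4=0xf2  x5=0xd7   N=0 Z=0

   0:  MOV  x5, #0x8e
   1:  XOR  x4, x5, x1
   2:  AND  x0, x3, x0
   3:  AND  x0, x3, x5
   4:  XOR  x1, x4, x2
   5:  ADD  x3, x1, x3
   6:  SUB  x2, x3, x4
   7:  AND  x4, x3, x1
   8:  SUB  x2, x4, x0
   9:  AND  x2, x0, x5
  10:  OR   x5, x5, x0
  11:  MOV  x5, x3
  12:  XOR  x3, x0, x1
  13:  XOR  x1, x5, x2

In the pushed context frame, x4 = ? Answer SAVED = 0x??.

SAVED = 0x5d

after  0: x0=0x92 x1=0xd3 x2=0x1f x3=0x49 x4=0xf2 x5=0x8e  N=0 Z=0
after  1: x0=0x92 x1=0xd3 x2=0x1f x3=0x49 x4=0x5d x5=0x8e  N=0 Z=0
after  2: x0=0x00 x1=0xd3 x2=0x1f x3=0x49 x4=0x5d x5=0x8e  N=0 Z=1
-- IRQ taken; context saved, return-PC = 3 --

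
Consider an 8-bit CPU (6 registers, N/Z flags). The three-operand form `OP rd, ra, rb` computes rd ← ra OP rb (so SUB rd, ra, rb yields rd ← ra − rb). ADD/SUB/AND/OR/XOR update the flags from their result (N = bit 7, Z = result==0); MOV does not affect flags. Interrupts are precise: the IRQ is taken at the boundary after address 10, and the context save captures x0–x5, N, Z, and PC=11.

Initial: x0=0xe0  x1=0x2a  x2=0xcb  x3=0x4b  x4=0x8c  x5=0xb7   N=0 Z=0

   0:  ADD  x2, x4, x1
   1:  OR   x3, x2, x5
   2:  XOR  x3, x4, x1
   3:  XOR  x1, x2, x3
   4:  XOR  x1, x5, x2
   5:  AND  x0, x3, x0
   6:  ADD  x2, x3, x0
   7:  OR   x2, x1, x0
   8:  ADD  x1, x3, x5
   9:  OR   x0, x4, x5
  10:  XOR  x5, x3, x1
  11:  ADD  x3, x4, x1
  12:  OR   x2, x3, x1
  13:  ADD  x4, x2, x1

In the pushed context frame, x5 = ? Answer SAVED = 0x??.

after  0: x0=0xe0 x1=0x2a x2=0xb6 x3=0x4b x4=0x8c x5=0xb7  N=1 Z=0
after  1: x0=0xe0 x1=0x2a x2=0xb6 x3=0xb7 x4=0x8c x5=0xb7  N=1 Z=0
after  2: x0=0xe0 x1=0x2a x2=0xb6 x3=0xa6 x4=0x8c x5=0xb7  N=1 Z=0
after  3: x0=0xe0 x1=0x10 x2=0xb6 x3=0xa6 x4=0x8c x5=0xb7  N=0 Z=0
after  4: x0=0xe0 x1=0x01 x2=0xb6 x3=0xa6 x4=0x8c x5=0xb7  N=0 Z=0
after  5: x0=0xa0 x1=0x01 x2=0xb6 x3=0xa6 x4=0x8c x5=0xb7  N=1 Z=0
after  6: x0=0xa0 x1=0x01 x2=0x46 x3=0xa6 x4=0x8c x5=0xb7  N=0 Z=0
after  7: x0=0xa0 x1=0x01 x2=0xa1 x3=0xa6 x4=0x8c x5=0xb7  N=1 Z=0
after  8: x0=0xa0 x1=0x5d x2=0xa1 x3=0xa6 x4=0x8c x5=0xb7  N=0 Z=0
after  9: x0=0xbf x1=0x5d x2=0xa1 x3=0xa6 x4=0x8c x5=0xb7  N=1 Z=0
after 10: x0=0xbf x1=0x5d x2=0xa1 x3=0xa6 x4=0x8c x5=0xfb  N=1 Z=0
-- IRQ taken; context saved, return-PC = 11 --

SAVED = 0xfb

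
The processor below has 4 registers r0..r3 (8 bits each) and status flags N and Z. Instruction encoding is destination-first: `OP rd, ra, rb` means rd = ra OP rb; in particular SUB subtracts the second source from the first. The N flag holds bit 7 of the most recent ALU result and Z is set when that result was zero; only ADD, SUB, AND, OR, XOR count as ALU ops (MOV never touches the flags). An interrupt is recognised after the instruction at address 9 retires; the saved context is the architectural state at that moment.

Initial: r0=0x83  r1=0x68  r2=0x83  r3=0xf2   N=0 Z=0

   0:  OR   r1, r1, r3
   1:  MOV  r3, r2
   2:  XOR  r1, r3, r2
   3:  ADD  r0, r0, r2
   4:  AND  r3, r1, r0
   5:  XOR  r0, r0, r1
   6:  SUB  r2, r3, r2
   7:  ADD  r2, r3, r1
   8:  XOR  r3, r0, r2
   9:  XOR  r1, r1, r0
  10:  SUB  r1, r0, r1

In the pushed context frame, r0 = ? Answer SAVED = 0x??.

SAVED = 0x06

after  0: r0=0x83 r1=0xfa r2=0x83 r3=0xf2  N=1 Z=0
after  1: r0=0x83 r1=0xfa r2=0x83 r3=0x83  N=1 Z=0
after  2: r0=0x83 r1=0x00 r2=0x83 r3=0x83  N=0 Z=1
after  3: r0=0x06 r1=0x00 r2=0x83 r3=0x83  N=0 Z=0
after  4: r0=0x06 r1=0x00 r2=0x83 r3=0x00  N=0 Z=1
after  5: r0=0x06 r1=0x00 r2=0x83 r3=0x00  N=0 Z=0
after  6: r0=0x06 r1=0x00 r2=0x7d r3=0x00  N=0 Z=0
after  7: r0=0x06 r1=0x00 r2=0x00 r3=0x00  N=0 Z=1
after  8: r0=0x06 r1=0x00 r2=0x00 r3=0x06  N=0 Z=0
after  9: r0=0x06 r1=0x06 r2=0x00 r3=0x06  N=0 Z=0
-- IRQ taken; context saved, return-PC = 10 --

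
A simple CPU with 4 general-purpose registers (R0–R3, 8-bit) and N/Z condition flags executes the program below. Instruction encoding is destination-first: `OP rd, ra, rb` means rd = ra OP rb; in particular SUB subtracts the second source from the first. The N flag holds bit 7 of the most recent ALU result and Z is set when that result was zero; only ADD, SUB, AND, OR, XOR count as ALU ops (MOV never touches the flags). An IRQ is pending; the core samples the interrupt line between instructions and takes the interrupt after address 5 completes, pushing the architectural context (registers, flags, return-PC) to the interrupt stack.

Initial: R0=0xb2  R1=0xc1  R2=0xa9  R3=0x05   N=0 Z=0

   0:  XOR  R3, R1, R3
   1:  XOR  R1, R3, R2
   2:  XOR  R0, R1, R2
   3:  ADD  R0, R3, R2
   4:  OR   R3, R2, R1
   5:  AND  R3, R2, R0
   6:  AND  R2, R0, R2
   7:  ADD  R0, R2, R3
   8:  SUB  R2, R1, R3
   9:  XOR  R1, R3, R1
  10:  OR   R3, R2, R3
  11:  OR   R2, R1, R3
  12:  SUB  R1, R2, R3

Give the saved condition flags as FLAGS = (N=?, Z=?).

FLAGS = (N=0, Z=0)

after  0: R0=0xb2 R1=0xc1 R2=0xa9 R3=0xc4  N=1 Z=0
after  1: R0=0xb2 R1=0x6d R2=0xa9 R3=0xc4  N=0 Z=0
after  2: R0=0xc4 R1=0x6d R2=0xa9 R3=0xc4  N=1 Z=0
after  3: R0=0x6d R1=0x6d R2=0xa9 R3=0xc4  N=0 Z=0
after  4: R0=0x6d R1=0x6d R2=0xa9 R3=0xed  N=1 Z=0
after  5: R0=0x6d R1=0x6d R2=0xa9 R3=0x29  N=0 Z=0
-- IRQ taken; context saved, return-PC = 6 --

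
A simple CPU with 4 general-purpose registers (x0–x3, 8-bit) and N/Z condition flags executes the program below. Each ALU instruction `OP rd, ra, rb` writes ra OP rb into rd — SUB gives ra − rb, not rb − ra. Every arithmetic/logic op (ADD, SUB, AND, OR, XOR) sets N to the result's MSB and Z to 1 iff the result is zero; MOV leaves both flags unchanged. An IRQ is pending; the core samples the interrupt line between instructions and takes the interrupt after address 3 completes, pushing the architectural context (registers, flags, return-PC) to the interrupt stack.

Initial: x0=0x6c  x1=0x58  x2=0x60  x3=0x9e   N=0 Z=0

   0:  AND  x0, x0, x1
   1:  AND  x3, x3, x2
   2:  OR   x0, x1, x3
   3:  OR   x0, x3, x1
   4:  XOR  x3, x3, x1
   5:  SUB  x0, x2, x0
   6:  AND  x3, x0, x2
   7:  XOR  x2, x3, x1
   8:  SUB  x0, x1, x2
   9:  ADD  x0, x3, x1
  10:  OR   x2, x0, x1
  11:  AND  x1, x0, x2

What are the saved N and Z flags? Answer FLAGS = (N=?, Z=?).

after  0: x0=0x48 x1=0x58 x2=0x60 x3=0x9e  N=0 Z=0
after  1: x0=0x48 x1=0x58 x2=0x60 x3=0x00  N=0 Z=1
after  2: x0=0x58 x1=0x58 x2=0x60 x3=0x00  N=0 Z=0
after  3: x0=0x58 x1=0x58 x2=0x60 x3=0x00  N=0 Z=0
-- IRQ taken; context saved, return-PC = 4 --

FLAGS = (N=0, Z=0)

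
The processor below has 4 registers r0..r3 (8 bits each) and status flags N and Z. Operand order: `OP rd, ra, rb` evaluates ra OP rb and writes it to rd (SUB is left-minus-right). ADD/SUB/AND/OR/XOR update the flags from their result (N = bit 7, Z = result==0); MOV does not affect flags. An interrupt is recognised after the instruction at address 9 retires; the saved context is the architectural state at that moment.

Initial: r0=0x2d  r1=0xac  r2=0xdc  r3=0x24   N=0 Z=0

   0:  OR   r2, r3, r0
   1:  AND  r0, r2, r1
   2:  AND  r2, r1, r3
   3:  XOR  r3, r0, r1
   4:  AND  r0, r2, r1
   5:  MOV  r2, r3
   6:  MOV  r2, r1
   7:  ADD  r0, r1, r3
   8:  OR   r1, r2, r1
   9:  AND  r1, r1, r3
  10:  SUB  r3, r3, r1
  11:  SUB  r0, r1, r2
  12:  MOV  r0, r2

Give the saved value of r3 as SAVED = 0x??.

SAVED = 0x80

after  0: r0=0x2d r1=0xac r2=0x2d r3=0x24  N=0 Z=0
after  1: r0=0x2c r1=0xac r2=0x2d r3=0x24  N=0 Z=0
after  2: r0=0x2c r1=0xac r2=0x24 r3=0x24  N=0 Z=0
after  3: r0=0x2c r1=0xac r2=0x24 r3=0x80  N=1 Z=0
after  4: r0=0x24 r1=0xac r2=0x24 r3=0x80  N=0 Z=0
after  5: r0=0x24 r1=0xac r2=0x80 r3=0x80  N=0 Z=0
after  6: r0=0x24 r1=0xac r2=0xac r3=0x80  N=0 Z=0
after  7: r0=0x2c r1=0xac r2=0xac r3=0x80  N=0 Z=0
after  8: r0=0x2c r1=0xac r2=0xac r3=0x80  N=1 Z=0
after  9: r0=0x2c r1=0x80 r2=0xac r3=0x80  N=1 Z=0
-- IRQ taken; context saved, return-PC = 10 --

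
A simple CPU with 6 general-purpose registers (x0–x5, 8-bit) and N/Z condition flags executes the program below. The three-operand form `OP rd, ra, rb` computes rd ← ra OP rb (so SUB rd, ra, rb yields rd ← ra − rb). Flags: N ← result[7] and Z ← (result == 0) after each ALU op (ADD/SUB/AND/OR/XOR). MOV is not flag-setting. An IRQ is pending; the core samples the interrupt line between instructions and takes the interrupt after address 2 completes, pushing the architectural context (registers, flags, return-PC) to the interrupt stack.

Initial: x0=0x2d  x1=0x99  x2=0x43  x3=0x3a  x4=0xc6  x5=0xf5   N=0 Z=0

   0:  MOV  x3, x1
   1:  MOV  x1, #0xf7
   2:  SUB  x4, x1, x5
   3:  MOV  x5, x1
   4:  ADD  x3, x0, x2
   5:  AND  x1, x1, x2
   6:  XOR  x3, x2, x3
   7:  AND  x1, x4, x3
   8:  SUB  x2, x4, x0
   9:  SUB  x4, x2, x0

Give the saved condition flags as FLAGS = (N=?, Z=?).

FLAGS = (N=0, Z=0)

after  0: x0=0x2d x1=0x99 x2=0x43 x3=0x99 x4=0xc6 x5=0xf5  N=0 Z=0
after  1: x0=0x2d x1=0xf7 x2=0x43 x3=0x99 x4=0xc6 x5=0xf5  N=0 Z=0
after  2: x0=0x2d x1=0xf7 x2=0x43 x3=0x99 x4=0x02 x5=0xf5  N=0 Z=0
-- IRQ taken; context saved, return-PC = 3 --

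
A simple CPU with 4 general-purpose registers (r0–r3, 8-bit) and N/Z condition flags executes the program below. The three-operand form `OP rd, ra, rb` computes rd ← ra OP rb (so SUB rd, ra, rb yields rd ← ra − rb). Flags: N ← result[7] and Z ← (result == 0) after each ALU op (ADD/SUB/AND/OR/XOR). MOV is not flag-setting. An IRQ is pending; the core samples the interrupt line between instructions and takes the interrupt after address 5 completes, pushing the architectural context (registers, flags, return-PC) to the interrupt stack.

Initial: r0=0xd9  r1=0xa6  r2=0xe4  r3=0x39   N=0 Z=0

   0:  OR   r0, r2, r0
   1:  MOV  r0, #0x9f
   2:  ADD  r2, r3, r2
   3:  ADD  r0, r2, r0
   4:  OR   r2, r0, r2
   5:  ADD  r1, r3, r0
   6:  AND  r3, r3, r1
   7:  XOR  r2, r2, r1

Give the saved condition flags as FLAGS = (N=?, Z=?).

after  0: r0=0xfd r1=0xa6 r2=0xe4 r3=0x39  N=1 Z=0
after  1: r0=0x9f r1=0xa6 r2=0xe4 r3=0x39  N=1 Z=0
after  2: r0=0x9f r1=0xa6 r2=0x1d r3=0x39  N=0 Z=0
after  3: r0=0xbc r1=0xa6 r2=0x1d r3=0x39  N=1 Z=0
after  4: r0=0xbc r1=0xa6 r2=0xbd r3=0x39  N=1 Z=0
after  5: r0=0xbc r1=0xf5 r2=0xbd r3=0x39  N=1 Z=0
-- IRQ taken; context saved, return-PC = 6 --

FLAGS = (N=1, Z=0)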